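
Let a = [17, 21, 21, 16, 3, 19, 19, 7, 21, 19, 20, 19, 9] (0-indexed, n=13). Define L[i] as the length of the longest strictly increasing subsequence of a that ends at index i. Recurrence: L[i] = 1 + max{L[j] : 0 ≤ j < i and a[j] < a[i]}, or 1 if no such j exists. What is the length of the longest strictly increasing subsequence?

4

   i    0    1    2    3    4    5    6    7    8    9   10   11   12
a[i]   17   21   21   16    3   19   19    7   21   19   20   19    9
L[i]    1    2    2    1    1    2    2    2    3    3    4    3    3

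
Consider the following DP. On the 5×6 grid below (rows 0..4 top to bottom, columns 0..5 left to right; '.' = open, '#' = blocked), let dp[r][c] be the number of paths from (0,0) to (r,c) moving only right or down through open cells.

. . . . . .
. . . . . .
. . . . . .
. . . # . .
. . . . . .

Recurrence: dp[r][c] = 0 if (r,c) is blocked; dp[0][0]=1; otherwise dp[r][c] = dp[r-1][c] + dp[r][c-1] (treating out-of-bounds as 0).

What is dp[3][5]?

r\c   0   1   2   3   4   5
  0   1   1   1   1   1   1
  1   1   2   3   4   5   6
  2   1   3   6  10  15  21
  3   1   4  10   0  15  36
  4   1   5  15  15  30  66

36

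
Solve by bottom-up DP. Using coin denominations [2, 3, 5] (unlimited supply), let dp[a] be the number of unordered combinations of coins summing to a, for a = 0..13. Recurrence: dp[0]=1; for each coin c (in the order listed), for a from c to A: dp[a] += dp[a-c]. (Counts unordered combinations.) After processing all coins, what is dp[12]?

5

after  coin     0     1     2     3     4     5     6     7     8     9    10    11    12    13
          2     1     0     1     0     1     0     1     0     1     0     1     0     1     0
          3     1     0     1     1     1     1     2     1     2     2     2     2     3     2
          5     1     0     1     1     1     2     2     2     3     3     4     4     5     5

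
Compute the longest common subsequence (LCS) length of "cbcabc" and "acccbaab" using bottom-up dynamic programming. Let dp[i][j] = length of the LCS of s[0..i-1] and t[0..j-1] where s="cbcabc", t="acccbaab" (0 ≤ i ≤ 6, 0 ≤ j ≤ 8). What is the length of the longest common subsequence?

4

   ''  a  c  c  c  b  a  a  b
''  0  0  0  0  0  0  0  0  0
 c  0  0  1  1  1  1  1  1  1
 b  0  0  1  1  1  2  2  2  2
 c  0  0  1  2  2  2  2  2  2
 a  0  1  1  2  2  2  3  3  3
 b  0  1  1  2  2  3  3  3  4
 c  0  1  2  2  3  3  3  3  4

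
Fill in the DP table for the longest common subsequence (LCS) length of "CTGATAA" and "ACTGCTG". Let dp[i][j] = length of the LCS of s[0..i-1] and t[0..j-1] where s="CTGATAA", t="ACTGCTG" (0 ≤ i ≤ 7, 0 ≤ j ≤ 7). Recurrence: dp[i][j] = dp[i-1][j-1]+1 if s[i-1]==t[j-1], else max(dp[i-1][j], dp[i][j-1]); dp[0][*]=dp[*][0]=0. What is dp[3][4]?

3

   ''  A  C  T  G  C  T  G
''  0  0  0  0  0  0  0  0
 C  0  0  1  1  1  1  1  1
 T  0  0  1  2  2  2  2  2
 G  0  0  1  2  3  3  3  3
 A  0  1  1  2  3  3  3  3
 T  0  1  1  2  3  3  4  4
 A  0  1  1  2  3  3  4  4
 A  0  1  1  2  3  3  4  4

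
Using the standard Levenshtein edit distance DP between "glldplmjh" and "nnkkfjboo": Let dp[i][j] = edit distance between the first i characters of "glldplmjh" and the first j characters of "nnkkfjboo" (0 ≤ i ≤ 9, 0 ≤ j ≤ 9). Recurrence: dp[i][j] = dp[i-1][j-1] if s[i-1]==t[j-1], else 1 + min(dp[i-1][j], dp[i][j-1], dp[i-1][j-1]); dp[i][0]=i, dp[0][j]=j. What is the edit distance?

9

   ''  n  n  k  k  f  j  b  o  o
''  0  1  2  3  4  5  6  7  8  9
 g  1  1  2  3  4  5  6  7  8  9
 l  2  2  2  3  4  5  6  7  8  9
 l  3  3  3  3  4  5  6  7  8  9
 d  4  4  4  4  4  5  6  7  8  9
 p  5  5  5  5  5  5  6  7  8  9
 l  6  6  6  6  6  6  6  7  8  9
 m  7  7  7  7  7  7  7  7  8  9
 j  8  8  8  8  8  8  7  8  8  9
 h  9  9  9  9  9  9  8  8  9  9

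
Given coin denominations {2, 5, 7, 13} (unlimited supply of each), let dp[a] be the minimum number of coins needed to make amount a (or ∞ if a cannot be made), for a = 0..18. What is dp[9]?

2

 a  0  1  2  3  4  5  6  7  8  9 10 11 12 13 14 15 16 17 18
dp  0  -  1  -  2  1  3  1  4  2  2  3  2  1  2  2  3  3  2
(- denotes ∞ / unreachable)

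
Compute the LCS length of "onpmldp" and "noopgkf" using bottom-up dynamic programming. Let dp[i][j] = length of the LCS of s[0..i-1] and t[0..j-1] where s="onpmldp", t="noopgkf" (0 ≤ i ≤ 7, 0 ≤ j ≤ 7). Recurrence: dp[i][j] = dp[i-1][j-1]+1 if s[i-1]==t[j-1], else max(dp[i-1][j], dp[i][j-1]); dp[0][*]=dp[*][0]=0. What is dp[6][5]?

2

   ''  n  o  o  p  g  k  f
''  0  0  0  0  0  0  0  0
 o  0  0  1  1  1  1  1  1
 n  0  1  1  1  1  1  1  1
 p  0  1  1  1  2  2  2  2
 m  0  1  1  1  2  2  2  2
 l  0  1  1  1  2  2  2  2
 d  0  1  1  1  2  2  2  2
 p  0  1  1  1  2  2  2  2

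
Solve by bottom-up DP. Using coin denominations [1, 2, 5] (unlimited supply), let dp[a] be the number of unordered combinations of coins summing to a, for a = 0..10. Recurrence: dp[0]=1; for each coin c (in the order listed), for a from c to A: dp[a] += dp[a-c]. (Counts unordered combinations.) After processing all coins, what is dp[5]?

4

after  coin     0     1     2     3     4     5     6     7     8     9    10
          1     1     1     1     1     1     1     1     1     1     1     1
          2     1     1     2     2     3     3     4     4     5     5     6
          5     1     1     2     2     3     4     5     6     7     8    10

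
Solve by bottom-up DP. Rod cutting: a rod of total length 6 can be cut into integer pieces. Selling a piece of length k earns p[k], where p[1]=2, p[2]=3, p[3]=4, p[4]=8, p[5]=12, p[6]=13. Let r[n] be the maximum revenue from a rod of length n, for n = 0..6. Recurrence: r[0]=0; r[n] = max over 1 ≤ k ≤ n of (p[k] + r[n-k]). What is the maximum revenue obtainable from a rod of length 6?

   n    0    1    2    3    4    5    6
r[n]    0    2    4    6    8   12   14

14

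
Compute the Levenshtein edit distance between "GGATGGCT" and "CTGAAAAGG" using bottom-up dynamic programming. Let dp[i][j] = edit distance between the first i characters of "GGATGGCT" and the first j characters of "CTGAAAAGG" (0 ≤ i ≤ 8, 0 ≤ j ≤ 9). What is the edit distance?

   ''  C  T  G  A  A  A  A  G  G
''  0  1  2  3  4  5  6  7  8  9
 G  1  1  2  2  3  4  5  6  7  8
 G  2  2  2  2  3  4  5  6  6  7
 A  3  3  3  3  2  3  4  5  6  7
 T  4  4  3  4  3  3  4  5  6  7
 G  5  5  4  3  4  4  4  5  5  6
 G  6  6  5  4  4  5  5  5  5  5
 C  7  6  6  5  5  5  6  6  6  6
 T  8  7  6  6  6  6  6  7  7  7

7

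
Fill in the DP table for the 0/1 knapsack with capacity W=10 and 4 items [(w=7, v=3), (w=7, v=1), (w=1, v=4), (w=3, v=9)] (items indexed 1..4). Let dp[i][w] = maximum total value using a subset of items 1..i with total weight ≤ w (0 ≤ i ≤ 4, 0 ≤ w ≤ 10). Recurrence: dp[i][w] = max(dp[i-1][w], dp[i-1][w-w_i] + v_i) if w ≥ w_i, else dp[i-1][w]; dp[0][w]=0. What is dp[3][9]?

7

i\w   0   1   2   3   4   5   6   7   8   9  10
  0   0   0   0   0   0   0   0   0   0   0   0
  1   0   0   0   0   0   0   0   3   3   3   3
  2   0   0   0   0   0   0   0   3   3   3   3
  3   0   4   4   4   4   4   4   4   7   7   7
  4   0   4   4   9  13  13  13  13  13  13  13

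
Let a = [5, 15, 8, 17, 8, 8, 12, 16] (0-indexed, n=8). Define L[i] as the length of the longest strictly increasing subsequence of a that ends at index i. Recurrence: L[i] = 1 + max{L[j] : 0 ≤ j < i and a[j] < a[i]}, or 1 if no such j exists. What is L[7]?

   i    0    1    2    3    4    5    6    7
a[i]    5   15    8   17    8    8   12   16
L[i]    1    2    2    3    2    2    3    4

4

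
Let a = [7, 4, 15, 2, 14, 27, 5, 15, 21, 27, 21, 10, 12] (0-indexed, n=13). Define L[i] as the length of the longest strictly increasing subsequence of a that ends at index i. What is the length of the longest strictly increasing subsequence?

   i    0    1    2    3    4    5    6    7    8    9   10   11   12
a[i]    7    4   15    2   14   27    5   15   21   27   21   10   12
L[i]    1    1    2    1    2    3    2    3    4    5    4    3    4

5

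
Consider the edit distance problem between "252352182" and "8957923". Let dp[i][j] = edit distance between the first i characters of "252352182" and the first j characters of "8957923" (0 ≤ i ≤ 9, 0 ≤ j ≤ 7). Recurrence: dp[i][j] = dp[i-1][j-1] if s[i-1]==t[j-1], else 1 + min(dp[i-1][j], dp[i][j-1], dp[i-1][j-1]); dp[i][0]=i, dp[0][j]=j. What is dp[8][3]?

   ''  8  9  5  7  9  2  3
''  0  1  2  3  4  5  6  7
 2  1  1  2  3  4  5  5  6
 5  2  2  2  2  3  4  5  6
 2  3  3  3  3  3  4  4  5
 3  4  4  4  4  4  4  5  4
 5  5  5  5  4  5  5  5  5
 2  6  6  6  5  5  6  5  6
 1  7  7  7  6  6  6  6  6
 8  8  7  8  7  7  7  7  7
 2  9  8  8  8  8  8  7  8

7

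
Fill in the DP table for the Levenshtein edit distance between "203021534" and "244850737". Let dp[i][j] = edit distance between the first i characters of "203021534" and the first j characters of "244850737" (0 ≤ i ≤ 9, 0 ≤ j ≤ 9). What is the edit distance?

   ''  2  4  4  8  5  0  7  3  7
''  0  1  2  3  4  5  6  7  8  9
 2  1  0  1  2  3  4  5  6  7  8
 0  2  1  1  2  3  4  4  5  6  7
 3  3  2  2  2  3  4  5  5  5  6
 0  4  3  3  3  3  4  4  5  6  6
 2  5  4  4  4  4  4  5  5  6  7
 1  6  5  5  5  5  5  5  6  6  7
 5  7  6  6  6  6  5  6  6  7  7
 3  8  7  7  7  7  6  6  7  6  7
 4  9  8  7  7  8  7  7  7  7  7

7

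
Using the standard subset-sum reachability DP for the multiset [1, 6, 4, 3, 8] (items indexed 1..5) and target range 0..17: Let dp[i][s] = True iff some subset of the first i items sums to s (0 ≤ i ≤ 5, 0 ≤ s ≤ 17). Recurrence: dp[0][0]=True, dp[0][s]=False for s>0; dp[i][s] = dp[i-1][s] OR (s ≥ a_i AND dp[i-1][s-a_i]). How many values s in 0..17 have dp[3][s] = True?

8

i\s   0   1   2   3   4   5   6   7   8   9  10  11  12  13  14  15  16  17
  0   T   F   F   F   F   F   F   F   F   F   F   F   F   F   F   F   F   F
  1   T   T   F   F   F   F   F   F   F   F   F   F   F   F   F   F   F   F
  2   T   T   F   F   F   F   T   T   F   F   F   F   F   F   F   F   F   F
  3   T   T   F   F   T   T   T   T   F   F   T   T   F   F   F   F   F   F
  4   T   T   F   T   T   T   T   T   T   T   T   T   F   T   T   F   F   F
  5   T   T   F   T   T   T   T   T   T   T   T   T   T   T   T   T   T   T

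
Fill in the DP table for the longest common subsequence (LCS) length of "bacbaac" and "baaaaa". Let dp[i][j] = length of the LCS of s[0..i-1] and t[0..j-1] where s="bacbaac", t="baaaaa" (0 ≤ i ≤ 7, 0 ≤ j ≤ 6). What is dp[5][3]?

3

   ''  b  a  a  a  a  a
''  0  0  0  0  0  0  0
 b  0  1  1  1  1  1  1
 a  0  1  2  2  2  2  2
 c  0  1  2  2  2  2  2
 b  0  1  2  2  2  2  2
 a  0  1  2  3  3  3  3
 a  0  1  2  3  4  4  4
 c  0  1  2  3  4  4  4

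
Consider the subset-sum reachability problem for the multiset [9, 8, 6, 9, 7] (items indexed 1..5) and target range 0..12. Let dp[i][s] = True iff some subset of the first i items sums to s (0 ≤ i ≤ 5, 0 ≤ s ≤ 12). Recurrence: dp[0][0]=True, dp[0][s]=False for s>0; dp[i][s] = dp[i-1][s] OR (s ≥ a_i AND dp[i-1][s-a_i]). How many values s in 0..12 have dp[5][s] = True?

i\s   0   1   2   3   4   5   6   7   8   9  10  11  12
  0   T   F   F   F   F   F   F   F   F   F   F   F   F
  1   T   F   F   F   F   F   F   F   F   T   F   F   F
  2   T   F   F   F   F   F   F   F   T   T   F   F   F
  3   T   F   F   F   F   F   T   F   T   T   F   F   F
  4   T   F   F   F   F   F   T   F   T   T   F   F   F
  5   T   F   F   F   F   F   T   T   T   T   F   F   F

5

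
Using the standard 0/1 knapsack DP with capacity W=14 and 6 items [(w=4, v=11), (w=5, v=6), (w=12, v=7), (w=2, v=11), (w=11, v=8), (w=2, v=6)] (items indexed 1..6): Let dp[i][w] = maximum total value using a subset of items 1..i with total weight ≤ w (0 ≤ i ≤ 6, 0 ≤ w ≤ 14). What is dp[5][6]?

i\w   0   1   2   3   4   5   6   7   8   9  10  11  12  13  14
  0   0   0   0   0   0   0   0   0   0   0   0   0   0   0   0
  1   0   0   0   0  11  11  11  11  11  11  11  11  11  11  11
  2   0   0   0   0  11  11  11  11  11  17  17  17  17  17  17
  3   0   0   0   0  11  11  11  11  11  17  17  17  17  17  17
  4   0   0  11  11  11  11  22  22  22  22  22  28  28  28  28
  5   0   0  11  11  11  11  22  22  22  22  22  28  28  28  28
  6   0   0  11  11  17  17  22  22  28  28  28  28  28  34  34

22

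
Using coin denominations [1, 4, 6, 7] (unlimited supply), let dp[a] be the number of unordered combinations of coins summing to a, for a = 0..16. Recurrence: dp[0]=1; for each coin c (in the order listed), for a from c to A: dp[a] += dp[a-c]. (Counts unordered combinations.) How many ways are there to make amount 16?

15

after  coin     0     1     2     3     4     5     6     7     8     9    10    11    12    13    14    15    16
          1     1     1     1     1     1     1     1     1     1     1     1     1     1     1     1     1     1
          4     1     1     1     1     2     2     2     2     3     3     3     3     4     4     4     4     5
          6     1     1     1     1     2     2     3     3     4     4     5     5     7     7     8     8    10
          7     1     1     1     1     2     2     3     4     5     5     6     7     9    10    12    13    15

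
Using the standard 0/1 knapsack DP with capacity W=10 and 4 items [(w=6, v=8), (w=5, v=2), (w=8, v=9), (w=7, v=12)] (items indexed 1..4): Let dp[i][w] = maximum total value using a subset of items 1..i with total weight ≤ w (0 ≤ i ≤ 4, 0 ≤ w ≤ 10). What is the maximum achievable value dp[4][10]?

i\w   0   1   2   3   4   5   6   7   8   9  10
  0   0   0   0   0   0   0   0   0   0   0   0
  1   0   0   0   0   0   0   8   8   8   8   8
  2   0   0   0   0   0   2   8   8   8   8   8
  3   0   0   0   0   0   2   8   8   9   9   9
  4   0   0   0   0   0   2   8  12  12  12  12

12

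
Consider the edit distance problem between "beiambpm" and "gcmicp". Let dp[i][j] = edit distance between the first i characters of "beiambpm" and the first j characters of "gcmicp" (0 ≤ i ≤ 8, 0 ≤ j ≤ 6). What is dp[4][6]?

   ''  g  c  m  i  c  p
''  0  1  2  3  4  5  6
 b  1  1  2  3  4  5  6
 e  2  2  2  3  4  5  6
 i  3  3  3  3  3  4  5
 a  4  4  4  4  4  4  5
 m  5  5  5  4  5  5  5
 b  6  6  6  5  5  6  6
 p  7  7  7  6  6  6  6
 m  8  8  8  7  7  7  7

5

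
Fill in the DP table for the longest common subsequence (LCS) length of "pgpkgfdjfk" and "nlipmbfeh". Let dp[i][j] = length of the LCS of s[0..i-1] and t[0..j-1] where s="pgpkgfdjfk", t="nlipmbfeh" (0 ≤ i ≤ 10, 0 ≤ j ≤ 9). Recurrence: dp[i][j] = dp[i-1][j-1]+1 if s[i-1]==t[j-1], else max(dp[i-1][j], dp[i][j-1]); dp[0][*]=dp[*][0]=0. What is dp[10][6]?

1

   ''  n  l  i  p  m  b  f  e  h
''  0  0  0  0  0  0  0  0  0  0
 p  0  0  0  0  1  1  1  1  1  1
 g  0  0  0  0  1  1  1  1  1  1
 p  0  0  0  0  1  1  1  1  1  1
 k  0  0  0  0  1  1  1  1  1  1
 g  0  0  0  0  1  1  1  1  1  1
 f  0  0  0  0  1  1  1  2  2  2
 d  0  0  0  0  1  1  1  2  2  2
 j  0  0  0  0  1  1  1  2  2  2
 f  0  0  0  0  1  1  1  2  2  2
 k  0  0  0  0  1  1  1  2  2  2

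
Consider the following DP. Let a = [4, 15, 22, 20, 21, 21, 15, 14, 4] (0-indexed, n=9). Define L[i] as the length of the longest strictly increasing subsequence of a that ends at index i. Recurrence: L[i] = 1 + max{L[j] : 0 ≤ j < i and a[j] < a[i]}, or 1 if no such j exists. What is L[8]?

1

   i    0    1    2    3    4    5    6    7    8
a[i]    4   15   22   20   21   21   15   14    4
L[i]    1    2    3    3    4    4    2    2    1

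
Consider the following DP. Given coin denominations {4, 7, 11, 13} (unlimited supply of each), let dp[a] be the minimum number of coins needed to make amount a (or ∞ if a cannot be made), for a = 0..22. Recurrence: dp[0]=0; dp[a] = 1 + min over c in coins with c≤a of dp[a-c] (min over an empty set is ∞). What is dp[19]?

 a  0  1  2  3  4  5  6  7  8  9 10 11 12 13 14 15 16 17 18 19 20 21 22
dp  0  -  -  -  1  -  -  1  2  -  -  1  3  1  2  2  4  2  2  3  2  3  2
(- denotes ∞ / unreachable)

3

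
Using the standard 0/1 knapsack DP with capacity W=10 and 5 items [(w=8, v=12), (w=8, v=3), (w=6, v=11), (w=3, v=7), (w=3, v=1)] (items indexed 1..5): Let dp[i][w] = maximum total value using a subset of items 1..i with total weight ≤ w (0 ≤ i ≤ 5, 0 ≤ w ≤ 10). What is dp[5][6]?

11

i\w   0   1   2   3   4   5   6   7   8   9  10
  0   0   0   0   0   0   0   0   0   0   0   0
  1   0   0   0   0   0   0   0   0  12  12  12
  2   0   0   0   0   0   0   0   0  12  12  12
  3   0   0   0   0   0   0  11  11  12  12  12
  4   0   0   0   7   7   7  11  11  12  18  18
  5   0   0   0   7   7   7  11  11  12  18  18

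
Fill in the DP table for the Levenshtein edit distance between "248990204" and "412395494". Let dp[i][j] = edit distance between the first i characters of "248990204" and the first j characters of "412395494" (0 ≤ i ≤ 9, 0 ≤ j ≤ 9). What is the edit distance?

7

   ''  4  1  2  3  9  5  4  9  4
''  0  1  2  3  4  5  6  7  8  9
 2  1  1  2  2  3  4  5  6  7  8
 4  2  1  2  3  3  4  5  5  6  7
 8  3  2  2  3  4  4  5  6  6  7
 9  4  3  3  3  4  4  5  6  6  7
 9  5  4  4  4  4  4  5  6  6  7
 0  6  5  5  5  5  5  5  6  7  7
 2  7  6  6  5  6  6  6  6  7  8
 0  8  7  7  6  6  7  7  7  7  8
 4  9  8  8  7  7  7  8  7  8  7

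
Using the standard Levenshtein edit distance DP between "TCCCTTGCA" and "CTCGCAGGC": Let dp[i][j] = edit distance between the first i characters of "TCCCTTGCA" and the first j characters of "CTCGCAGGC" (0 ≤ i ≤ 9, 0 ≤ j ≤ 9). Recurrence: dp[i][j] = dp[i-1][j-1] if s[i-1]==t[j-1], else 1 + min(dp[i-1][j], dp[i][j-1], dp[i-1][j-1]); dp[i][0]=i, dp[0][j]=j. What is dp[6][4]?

4

   ''  C  T  C  G  C  A  G  G  C
''  0  1  2  3  4  5  6  7  8  9
 T  1  1  1  2  3  4  5  6  7  8
 C  2  1  2  1  2  3  4  5  6  7
 C  3  2  2  2  2  2  3  4  5  6
 C  4  3  3  2  3  2  3  4  5  5
 T  5  4  3  3  3  3  3  4  5  6
 T  6  5  4  4  4  4  4  4  5  6
 G  7  6  5  5  4  5  5  4  4  5
 C  8  7  6  5  5  4  5  5  5  4
 A  9  8  7  6  6  5  4  5  6  5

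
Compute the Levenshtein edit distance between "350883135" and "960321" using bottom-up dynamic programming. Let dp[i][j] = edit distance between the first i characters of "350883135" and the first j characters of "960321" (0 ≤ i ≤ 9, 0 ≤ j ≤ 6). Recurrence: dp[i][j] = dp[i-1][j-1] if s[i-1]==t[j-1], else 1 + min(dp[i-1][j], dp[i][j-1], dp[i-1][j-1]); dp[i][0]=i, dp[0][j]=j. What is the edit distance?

7

   ''  9  6  0  3  2  1
''  0  1  2  3  4  5  6
 3  1  1  2  3  3  4  5
 5  2  2  2  3  4  4  5
 0  3  3  3  2  3  4  5
 8  4  4  4  3  3  4  5
 8  5  5  5  4  4  4  5
 3  6  6  6  5  4  5  5
 1  7  7  7  6  5  5  5
 3  8  8  8  7  6  6  6
 5  9  9  9  8  7  7  7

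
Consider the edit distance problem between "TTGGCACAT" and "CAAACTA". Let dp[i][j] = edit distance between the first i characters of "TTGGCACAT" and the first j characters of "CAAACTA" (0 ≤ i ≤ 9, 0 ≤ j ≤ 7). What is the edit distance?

   ''  C  A  A  A  C  T  A
''  0  1  2  3  4  5  6  7
 T  1  1  2  3  4  5  5  6
 T  2  2  2  3  4  5  5  6
 G  3  3  3  3  4  5  6  6
 G  4  4  4  4  4  5  6  7
 C  5  4  5  5  5  4  5  6
 A  6  5  4  5  5  5  5  5
 C  7  6  5  5  6  5  6  6
 A  8  7  6  5  5  6  6  6
 T  9  8  7  6  6  6  6  7

7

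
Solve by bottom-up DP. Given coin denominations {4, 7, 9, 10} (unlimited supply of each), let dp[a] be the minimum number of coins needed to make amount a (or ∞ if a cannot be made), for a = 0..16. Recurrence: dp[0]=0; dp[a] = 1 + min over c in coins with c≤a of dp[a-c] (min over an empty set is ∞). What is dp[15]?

3

 a  0  1  2  3  4  5  6  7  8  9 10 11 12 13 14 15 16
dp  0  -  -  -  1  -  -  1  2  1  1  2  3  2  2  3  2
(- denotes ∞ / unreachable)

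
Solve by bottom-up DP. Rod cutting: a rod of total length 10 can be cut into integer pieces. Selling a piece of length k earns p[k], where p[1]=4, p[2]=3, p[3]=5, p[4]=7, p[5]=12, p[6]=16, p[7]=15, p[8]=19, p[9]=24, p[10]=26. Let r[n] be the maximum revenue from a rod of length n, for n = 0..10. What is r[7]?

28

   n    0    1    2    3    4    5    6    7    8    9   10
r[n]    0    4    8   12   16   20   24   28   32   36   40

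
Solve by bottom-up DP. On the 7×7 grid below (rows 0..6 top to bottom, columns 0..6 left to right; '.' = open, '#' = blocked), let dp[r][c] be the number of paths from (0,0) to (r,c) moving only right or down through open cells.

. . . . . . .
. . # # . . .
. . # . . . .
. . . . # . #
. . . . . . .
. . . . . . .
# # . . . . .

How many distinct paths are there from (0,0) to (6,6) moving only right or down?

214

r\c   0   1   2   3   4   5   6
  0   1   1   1   1   1   1   1
  1   1   2   0   0   1   2   3
  2   1   3   0   0   1   3   6
  3   1   4   4   4   0   3   0
  4   1   5   9  13  13  16  16
  5   1   6  15  28  41  57  73
  6   0   0  15  43  84 141 214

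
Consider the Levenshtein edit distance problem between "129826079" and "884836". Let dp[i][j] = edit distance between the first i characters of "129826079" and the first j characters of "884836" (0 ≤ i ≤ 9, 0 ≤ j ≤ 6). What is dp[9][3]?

   ''  8  8  4  8  3  6
''  0  1  2  3  4  5  6
 1  1  1  2  3  4  5  6
 2  2  2  2  3  4  5  6
 9  3  3  3  3  4  5  6
 8  4  3  3  4  3  4  5
 2  5  4  4  4  4  4  5
 6  6  5  5  5  5  5  4
 0  7  6  6  6  6  6  5
 7  8  7  7  7  7  7  6
 9  9  8  8  8  8  8  7

8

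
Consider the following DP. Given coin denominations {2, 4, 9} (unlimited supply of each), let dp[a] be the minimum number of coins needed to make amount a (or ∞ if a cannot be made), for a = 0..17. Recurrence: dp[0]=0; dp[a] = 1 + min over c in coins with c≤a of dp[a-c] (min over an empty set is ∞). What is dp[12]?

 a  0  1  2  3  4  5  6  7  8  9 10 11 12 13 14 15 16 17
dp  0  -  1  -  1  -  2  -  2  1  3  2  3  2  4  3  4  3
(- denotes ∞ / unreachable)

3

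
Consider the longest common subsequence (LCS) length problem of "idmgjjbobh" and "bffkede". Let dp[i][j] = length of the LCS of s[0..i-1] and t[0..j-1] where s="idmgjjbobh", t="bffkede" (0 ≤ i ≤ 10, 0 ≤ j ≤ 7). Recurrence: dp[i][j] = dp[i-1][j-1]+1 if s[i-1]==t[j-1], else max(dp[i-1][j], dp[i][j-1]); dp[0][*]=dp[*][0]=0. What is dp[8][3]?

1

   ''  b  f  f  k  e  d  e
''  0  0  0  0  0  0  0  0
 i  0  0  0  0  0  0  0  0
 d  0  0  0  0  0  0  1  1
 m  0  0  0  0  0  0  1  1
 g  0  0  0  0  0  0  1  1
 j  0  0  0  0  0  0  1  1
 j  0  0  0  0  0  0  1  1
 b  0  1  1  1  1  1  1  1
 o  0  1  1  1  1  1  1  1
 b  0  1  1  1  1  1  1  1
 h  0  1  1  1  1  1  1  1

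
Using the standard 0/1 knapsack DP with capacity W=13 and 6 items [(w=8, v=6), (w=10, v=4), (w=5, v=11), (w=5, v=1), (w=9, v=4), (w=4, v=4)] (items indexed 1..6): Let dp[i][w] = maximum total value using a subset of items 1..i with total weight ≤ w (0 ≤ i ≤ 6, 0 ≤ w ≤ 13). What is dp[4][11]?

12

i\w   0   1   2   3   4   5   6   7   8   9  10  11  12  13
  0   0   0   0   0   0   0   0   0   0   0   0   0   0   0
  1   0   0   0   0   0   0   0   0   6   6   6   6   6   6
  2   0   0   0   0   0   0   0   0   6   6   6   6   6   6
  3   0   0   0   0   0  11  11  11  11  11  11  11  11  17
  4   0   0   0   0   0  11  11  11  11  11  12  12  12  17
  5   0   0   0   0   0  11  11  11  11  11  12  12  12  17
  6   0   0   0   0   4  11  11  11  11  15  15  15  15  17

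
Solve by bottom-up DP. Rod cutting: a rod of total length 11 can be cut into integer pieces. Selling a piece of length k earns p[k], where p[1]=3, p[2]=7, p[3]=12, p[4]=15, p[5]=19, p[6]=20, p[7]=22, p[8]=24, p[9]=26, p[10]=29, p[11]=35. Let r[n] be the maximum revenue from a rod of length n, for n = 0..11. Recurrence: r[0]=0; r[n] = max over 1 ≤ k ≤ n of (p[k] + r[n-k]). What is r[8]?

31

   n    0    1    2    3    4    5    6    7    8    9   10   11
r[n]    0    3    7   12   15   19   24   27   31   36   39   43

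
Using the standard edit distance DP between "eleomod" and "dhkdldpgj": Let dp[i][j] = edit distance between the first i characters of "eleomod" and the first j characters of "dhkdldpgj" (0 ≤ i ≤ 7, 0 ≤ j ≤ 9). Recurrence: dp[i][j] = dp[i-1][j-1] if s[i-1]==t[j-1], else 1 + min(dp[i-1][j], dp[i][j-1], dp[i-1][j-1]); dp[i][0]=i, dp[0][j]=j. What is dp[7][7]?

7

   ''  d  h  k  d  l  d  p  g  j
''  0  1  2  3  4  5  6  7  8  9
 e  1  1  2  3  4  5  6  7  8  9
 l  2  2  2  3  4  4  5  6  7  8
 e  3  3  3  3  4  5  5  6  7  8
 o  4  4  4  4  4  5  6  6  7  8
 m  5  5  5  5  5  5  6  7  7  8
 o  6  6  6  6  6  6  6  7  8  8
 d  7  6  7  7  6  7  6  7  8  9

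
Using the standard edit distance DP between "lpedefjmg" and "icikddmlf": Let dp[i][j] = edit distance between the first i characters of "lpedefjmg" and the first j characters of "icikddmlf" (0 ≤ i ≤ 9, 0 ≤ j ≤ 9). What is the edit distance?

9

   ''  i  c  i  k  d  d  m  l  f
''  0  1  2  3  4  5  6  7  8  9
 l  1  1  2  3  4  5  6  7  7  8
 p  2  2  2  3  4  5  6  7  8  8
 e  3  3  3  3  4  5  6  7  8  9
 d  4  4  4  4  4  4  5  6  7  8
 e  5  5  5  5  5  5  5  6  7  8
 f  6  6  6  6  6  6  6  6  7  7
 j  7  7  7  7  7  7  7  7  7  8
 m  8  8  8  8  8  8  8  7  8  8
 g  9  9  9  9  9  9  9  8  8  9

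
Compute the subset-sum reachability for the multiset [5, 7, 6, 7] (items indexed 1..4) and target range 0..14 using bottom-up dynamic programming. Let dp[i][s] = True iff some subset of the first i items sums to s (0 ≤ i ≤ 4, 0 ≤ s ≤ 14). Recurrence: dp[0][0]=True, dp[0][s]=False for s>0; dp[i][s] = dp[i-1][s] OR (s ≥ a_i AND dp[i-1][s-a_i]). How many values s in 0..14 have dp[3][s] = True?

i\s   0   1   2   3   4   5   6   7   8   9  10  11  12  13  14
  0   T   F   F   F   F   F   F   F   F   F   F   F   F   F   F
  1   T   F   F   F   F   T   F   F   F   F   F   F   F   F   F
  2   T   F   F   F   F   T   F   T   F   F   F   F   T   F   F
  3   T   F   F   F   F   T   T   T   F   F   F   T   T   T   F
  4   T   F   F   F   F   T   T   T   F   F   F   T   T   T   T

7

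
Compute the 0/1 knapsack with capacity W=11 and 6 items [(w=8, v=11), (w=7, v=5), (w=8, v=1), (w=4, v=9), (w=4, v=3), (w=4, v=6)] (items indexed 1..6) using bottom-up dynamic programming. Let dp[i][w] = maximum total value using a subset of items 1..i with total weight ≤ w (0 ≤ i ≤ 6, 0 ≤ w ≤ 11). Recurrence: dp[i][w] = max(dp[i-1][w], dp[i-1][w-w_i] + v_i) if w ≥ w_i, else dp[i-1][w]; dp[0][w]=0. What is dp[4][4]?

i\w   0   1   2   3   4   5   6   7   8   9  10  11
  0   0   0   0   0   0   0   0   0   0   0   0   0
  1   0   0   0   0   0   0   0   0  11  11  11  11
  2   0   0   0   0   0   0   0   5  11  11  11  11
  3   0   0   0   0   0   0   0   5  11  11  11  11
  4   0   0   0   0   9   9   9   9  11  11  11  14
  5   0   0   0   0   9   9   9   9  12  12  12  14
  6   0   0   0   0   9   9   9   9  15  15  15  15

9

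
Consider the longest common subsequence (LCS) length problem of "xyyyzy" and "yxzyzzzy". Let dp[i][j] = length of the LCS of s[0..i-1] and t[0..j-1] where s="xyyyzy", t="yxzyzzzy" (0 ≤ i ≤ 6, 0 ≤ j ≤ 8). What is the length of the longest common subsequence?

   ''  y  x  z  y  z  z  z  y
''  0  0  0  0  0  0  0  0  0
 x  0  0  1  1  1  1  1  1  1
 y  0  1  1  1  2  2  2  2  2
 y  0  1  1  1  2  2  2  2  3
 y  0  1  1  1  2  2  2  2  3
 z  0  1  1  2  2  3  3  3  3
 y  0  1  1  2  3  3  3  3  4

4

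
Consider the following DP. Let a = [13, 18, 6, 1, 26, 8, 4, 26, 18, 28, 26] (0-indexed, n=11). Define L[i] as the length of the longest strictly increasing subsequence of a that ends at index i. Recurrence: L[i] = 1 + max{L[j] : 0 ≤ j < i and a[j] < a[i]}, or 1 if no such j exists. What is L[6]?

   i    0    1    2    3    4    5    6    7    8    9   10
a[i]   13   18    6    1   26    8    4   26   18   28   26
L[i]    1    2    1    1    3    2    2    3    3    4    4

2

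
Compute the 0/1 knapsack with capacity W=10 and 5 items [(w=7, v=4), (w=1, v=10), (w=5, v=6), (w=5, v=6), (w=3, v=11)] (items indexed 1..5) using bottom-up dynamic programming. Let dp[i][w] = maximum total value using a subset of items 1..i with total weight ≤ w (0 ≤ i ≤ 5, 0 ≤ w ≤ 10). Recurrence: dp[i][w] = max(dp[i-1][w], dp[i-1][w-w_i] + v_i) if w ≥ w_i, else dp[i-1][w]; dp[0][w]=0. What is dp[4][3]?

i\w   0   1   2   3   4   5   6   7   8   9  10
  0   0   0   0   0   0   0   0   0   0   0   0
  1   0   0   0   0   0   0   0   4   4   4   4
  2   0  10  10  10  10  10  10  10  14  14  14
  3   0  10  10  10  10  10  16  16  16  16  16
  4   0  10  10  10  10  10  16  16  16  16  16
  5   0  10  10  11  21  21  21  21  21  27  27

10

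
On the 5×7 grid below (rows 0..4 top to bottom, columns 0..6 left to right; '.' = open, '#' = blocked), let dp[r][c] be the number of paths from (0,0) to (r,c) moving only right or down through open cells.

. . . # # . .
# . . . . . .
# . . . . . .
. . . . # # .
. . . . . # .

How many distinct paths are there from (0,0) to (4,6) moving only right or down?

r\c   0   1   2   3   4   5   6
  0   1   1   1   0   0   0   0
  1   0   1   2   2   2   2   2
  2   0   1   3   5   7   9  11
  3   0   1   4   9   0   0  11
  4   0   1   5  14  14   0  11

11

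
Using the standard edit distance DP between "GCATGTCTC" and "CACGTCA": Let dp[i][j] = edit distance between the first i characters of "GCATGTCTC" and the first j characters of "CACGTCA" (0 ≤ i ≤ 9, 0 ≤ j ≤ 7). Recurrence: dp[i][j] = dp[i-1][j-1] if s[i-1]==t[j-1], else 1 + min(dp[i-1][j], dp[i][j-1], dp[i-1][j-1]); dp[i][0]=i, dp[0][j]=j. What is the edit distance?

   ''  C  A  C  G  T  C  A
''  0  1  2  3  4  5  6  7
 G  1  1  2  3  3  4  5  6
 C  2  1  2  2  3  4  4  5
 A  3  2  1  2  3  4  5  4
 T  4  3  2  2  3  3  4  5
 G  5  4  3  3  2  3  4  5
 T  6  5  4  4  3  2  3  4
 C  7  6  5  4  4  3  2  3
 T  8  7  6  5  5  4  3  3
 C  9  8  7  6  6  5  4  4

4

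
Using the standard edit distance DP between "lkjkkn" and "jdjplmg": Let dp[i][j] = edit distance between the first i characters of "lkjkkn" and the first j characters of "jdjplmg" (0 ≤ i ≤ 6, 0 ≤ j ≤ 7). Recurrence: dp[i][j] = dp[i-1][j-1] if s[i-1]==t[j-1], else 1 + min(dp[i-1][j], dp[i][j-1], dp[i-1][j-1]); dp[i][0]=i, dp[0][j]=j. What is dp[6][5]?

5

   ''  j  d  j  p  l  m  g
''  0  1  2  3  4  5  6  7
 l  1  1  2  3  4  4  5  6
 k  2  2  2  3  4  5  5  6
 j  3  2  3  2  3  4  5  6
 k  4  3  3  3  3  4  5  6
 k  5  4  4  4  4  4  5  6
 n  6  5  5  5  5  5  5  6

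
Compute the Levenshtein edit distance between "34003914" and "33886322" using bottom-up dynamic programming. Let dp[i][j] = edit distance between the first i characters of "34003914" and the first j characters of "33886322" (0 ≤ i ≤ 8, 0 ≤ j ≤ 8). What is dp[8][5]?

   ''  3  3  8  8  6  3  2  2
''  0  1  2  3  4  5  6  7  8
 3  1  0  1  2  3  4  5  6  7
 4  2  1  1  2  3  4  5  6  7
 0  3  2  2  2  3  4  5  6  7
 0  4  3  3  3  3  4  5  6  7
 3  5  4  3  4  4  4  4  5  6
 9  6  5  4  4  5  5  5  5  6
 1  7  6  5  5  5  6  6  6  6
 4  8  7  6  6  6  6  7  7  7

6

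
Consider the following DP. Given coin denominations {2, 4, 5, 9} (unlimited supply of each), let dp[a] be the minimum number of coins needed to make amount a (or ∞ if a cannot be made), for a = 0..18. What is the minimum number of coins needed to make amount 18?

 a  0  1  2  3  4  5  6  7  8  9 10 11 12 13 14 15 16 17 18
dp  0  -  1  -  1  1  2  2  2  1  2  2  3  2  2  3  3  3  2
(- denotes ∞ / unreachable)

2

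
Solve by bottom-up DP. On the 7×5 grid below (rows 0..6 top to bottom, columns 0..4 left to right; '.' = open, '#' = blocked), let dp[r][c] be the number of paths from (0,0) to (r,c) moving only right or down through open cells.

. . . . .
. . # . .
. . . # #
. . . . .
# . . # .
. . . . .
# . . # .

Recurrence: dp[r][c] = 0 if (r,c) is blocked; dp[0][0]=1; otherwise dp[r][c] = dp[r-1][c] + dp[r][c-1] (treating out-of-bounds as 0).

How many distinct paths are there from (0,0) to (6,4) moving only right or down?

r\c   0   1   2   3   4
  0   1   1   1   1   1
  1   1   2   0   1   2
  2   1   3   3   0   0
  3   1   4   7   7   7
  4   0   4  11   0   7
  5   0   4  15  15  22
  6   0   4  19   0  22

22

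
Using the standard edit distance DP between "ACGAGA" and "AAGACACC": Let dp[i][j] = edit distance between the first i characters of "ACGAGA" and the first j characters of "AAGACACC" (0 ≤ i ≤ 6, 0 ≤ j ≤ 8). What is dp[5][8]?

5

   ''  A  A  G  A  C  A  C  C
''  0  1  2  3  4  5  6  7  8
 A  1  0  1  2  3  4  5  6  7
 C  2  1  1  2  3  3  4  5  6
 G  3  2  2  1  2  3  4  5  6
 A  4  3  2  2  1  2  3  4  5
 G  5  4  3  2  2  2  3  4  5
 A  6  5  4  3  2  3  2  3  4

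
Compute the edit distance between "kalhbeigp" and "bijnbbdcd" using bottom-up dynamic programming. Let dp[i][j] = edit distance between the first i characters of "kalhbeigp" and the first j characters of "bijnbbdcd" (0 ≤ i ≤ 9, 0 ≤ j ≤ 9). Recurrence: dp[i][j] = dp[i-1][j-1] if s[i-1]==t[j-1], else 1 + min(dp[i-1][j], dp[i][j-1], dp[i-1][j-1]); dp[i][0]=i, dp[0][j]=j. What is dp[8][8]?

7

   ''  b  i  j  n  b  b  d  c  d
''  0  1  2  3  4  5  6  7  8  9
 k  1  1  2  3  4  5  6  7  8  9
 a  2  2  2  3  4  5  6  7  8  9
 l  3  3  3  3  4  5  6  7  8  9
 h  4  4  4  4  4  5  6  7  8  9
 b  5  4  5  5  5  4  5  6  7  8
 e  6  5  5  6  6  5  5  6  7  8
 i  7  6  5  6  7  6  6  6  7  8
 g  8  7  6  6  7  7  7  7  7  8
 p  9  8  7  7  7  8  8  8  8  8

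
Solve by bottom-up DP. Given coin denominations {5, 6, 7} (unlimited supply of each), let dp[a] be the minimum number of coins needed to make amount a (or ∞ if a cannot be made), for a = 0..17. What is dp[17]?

 a  0  1  2  3  4  5  6  7  8  9 10 11 12 13 14 15 16 17
dp  0  -  -  -  -  1  1  1  -  -  2  2  2  2  2  3  3  3
(- denotes ∞ / unreachable)

3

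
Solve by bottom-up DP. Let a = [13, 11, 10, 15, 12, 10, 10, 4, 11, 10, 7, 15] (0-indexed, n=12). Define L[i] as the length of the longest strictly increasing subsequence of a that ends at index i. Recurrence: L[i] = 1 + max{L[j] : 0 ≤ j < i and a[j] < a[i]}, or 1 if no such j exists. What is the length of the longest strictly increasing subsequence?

3

   i    0    1    2    3    4    5    6    7    8    9   10   11
a[i]   13   11   10   15   12   10   10    4   11   10    7   15
L[i]    1    1    1    2    2    1    1    1    2    2    2    3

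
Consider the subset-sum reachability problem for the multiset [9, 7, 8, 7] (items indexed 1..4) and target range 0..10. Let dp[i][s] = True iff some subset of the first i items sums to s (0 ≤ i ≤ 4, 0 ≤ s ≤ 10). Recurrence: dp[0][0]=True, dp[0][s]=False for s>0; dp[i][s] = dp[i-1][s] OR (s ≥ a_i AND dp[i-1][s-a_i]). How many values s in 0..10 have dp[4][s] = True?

i\s   0   1   2   3   4   5   6   7   8   9  10
  0   T   F   F   F   F   F   F   F   F   F   F
  1   T   F   F   F   F   F   F   F   F   T   F
  2   T   F   F   F   F   F   F   T   F   T   F
  3   T   F   F   F   F   F   F   T   T   T   F
  4   T   F   F   F   F   F   F   T   T   T   F

4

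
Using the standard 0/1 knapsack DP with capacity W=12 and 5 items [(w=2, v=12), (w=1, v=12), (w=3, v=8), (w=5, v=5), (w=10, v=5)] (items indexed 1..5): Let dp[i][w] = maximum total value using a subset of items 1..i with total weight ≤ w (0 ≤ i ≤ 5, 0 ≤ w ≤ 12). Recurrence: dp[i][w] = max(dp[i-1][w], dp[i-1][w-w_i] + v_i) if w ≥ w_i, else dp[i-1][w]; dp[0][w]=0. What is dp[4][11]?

i\w   0   1   2   3   4   5   6   7   8   9  10  11  12
  0   0   0   0   0   0   0   0   0   0   0   0   0   0
  1   0   0  12  12  12  12  12  12  12  12  12  12  12
  2   0  12  12  24  24  24  24  24  24  24  24  24  24
  3   0  12  12  24  24  24  32  32  32  32  32  32  32
  4   0  12  12  24  24  24  32  32  32  32  32  37  37
  5   0  12  12  24  24  24  32  32  32  32  32  37  37

37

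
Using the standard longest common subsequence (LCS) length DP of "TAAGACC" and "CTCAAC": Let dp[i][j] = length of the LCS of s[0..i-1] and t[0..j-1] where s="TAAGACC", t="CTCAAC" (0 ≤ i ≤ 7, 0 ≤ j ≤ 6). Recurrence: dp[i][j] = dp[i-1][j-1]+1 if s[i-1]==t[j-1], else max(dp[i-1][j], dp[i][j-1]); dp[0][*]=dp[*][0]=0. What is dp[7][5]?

3

   ''  C  T  C  A  A  C
''  0  0  0  0  0  0  0
 T  0  0  1  1  1  1  1
 A  0  0  1  1  2  2  2
 A  0  0  1  1  2  3  3
 G  0  0  1  1  2  3  3
 A  0  0  1  1  2  3  3
 C  0  1  1  2  2  3  4
 C  0  1  1  2  2  3  4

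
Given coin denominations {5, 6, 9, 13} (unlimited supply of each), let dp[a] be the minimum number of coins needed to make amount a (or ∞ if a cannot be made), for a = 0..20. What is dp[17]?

 a  0  1  2  3  4  5  6  7  8  9 10 11 12 13 14 15 16 17 18 19 20
dp  0  -  -  -  -  1  1  -  -  1  2  2  2  1  2  2  3  3  2  2  3
(- denotes ∞ / unreachable)

3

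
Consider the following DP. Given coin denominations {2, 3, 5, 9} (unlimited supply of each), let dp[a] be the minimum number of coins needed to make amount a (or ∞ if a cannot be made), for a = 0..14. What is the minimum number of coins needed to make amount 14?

 a  0  1  2  3  4  5  6  7  8  9 10 11 12 13 14
dp  0  -  1  1  2  1  2  2  2  1  2  2  2  3  2
(- denotes ∞ / unreachable)

2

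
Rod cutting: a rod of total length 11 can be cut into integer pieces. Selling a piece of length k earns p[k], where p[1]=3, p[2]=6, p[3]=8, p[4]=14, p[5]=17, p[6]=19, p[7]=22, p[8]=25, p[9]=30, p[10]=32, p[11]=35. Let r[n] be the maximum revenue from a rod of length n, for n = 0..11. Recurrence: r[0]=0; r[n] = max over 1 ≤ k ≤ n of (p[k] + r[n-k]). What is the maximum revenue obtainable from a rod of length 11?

   n    0    1    2    3    4    5    6    7    8    9   10   11
r[n]    0    3    6    9   14   17   20   23   28   31   34   37

37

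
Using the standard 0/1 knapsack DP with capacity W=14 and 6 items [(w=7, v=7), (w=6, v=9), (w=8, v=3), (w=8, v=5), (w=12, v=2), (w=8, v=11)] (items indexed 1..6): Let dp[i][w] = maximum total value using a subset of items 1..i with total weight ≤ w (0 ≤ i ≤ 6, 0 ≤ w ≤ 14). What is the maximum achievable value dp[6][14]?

i\w   0   1   2   3   4   5   6   7   8   9  10  11  12  13  14
  0   0   0   0   0   0   0   0   0   0   0   0   0   0   0   0
  1   0   0   0   0   0   0   0   7   7   7   7   7   7   7   7
  2   0   0   0   0   0   0   9   9   9   9   9   9   9  16  16
  3   0   0   0   0   0   0   9   9   9   9   9   9   9  16  16
  4   0   0   0   0   0   0   9   9   9   9   9   9   9  16  16
  5   0   0   0   0   0   0   9   9   9   9   9   9   9  16  16
  6   0   0   0   0   0   0   9   9  11  11  11  11  11  16  20

20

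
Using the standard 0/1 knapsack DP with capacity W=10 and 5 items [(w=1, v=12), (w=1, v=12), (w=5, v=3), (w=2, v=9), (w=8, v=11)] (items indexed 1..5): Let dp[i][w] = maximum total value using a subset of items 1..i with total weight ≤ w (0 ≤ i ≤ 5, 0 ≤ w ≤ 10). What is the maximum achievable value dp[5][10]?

36

i\w   0   1   2   3   4   5   6   7   8   9  10
  0   0   0   0   0   0   0   0   0   0   0   0
  1   0  12  12  12  12  12  12  12  12  12  12
  2   0  12  24  24  24  24  24  24  24  24  24
  3   0  12  24  24  24  24  24  27  27  27  27
  4   0  12  24  24  33  33  33  33  33  36  36
  5   0  12  24  24  33  33  33  33  33  36  36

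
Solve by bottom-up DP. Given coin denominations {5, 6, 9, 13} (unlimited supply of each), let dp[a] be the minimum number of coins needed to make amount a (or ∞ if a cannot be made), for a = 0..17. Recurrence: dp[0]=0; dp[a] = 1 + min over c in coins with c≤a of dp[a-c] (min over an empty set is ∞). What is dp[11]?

 a  0  1  2  3  4  5  6  7  8  9 10 11 12 13 14 15 16 17
dp  0  -  -  -  -  1  1  -  -  1  2  2  2  1  2  2  3  3
(- denotes ∞ / unreachable)

2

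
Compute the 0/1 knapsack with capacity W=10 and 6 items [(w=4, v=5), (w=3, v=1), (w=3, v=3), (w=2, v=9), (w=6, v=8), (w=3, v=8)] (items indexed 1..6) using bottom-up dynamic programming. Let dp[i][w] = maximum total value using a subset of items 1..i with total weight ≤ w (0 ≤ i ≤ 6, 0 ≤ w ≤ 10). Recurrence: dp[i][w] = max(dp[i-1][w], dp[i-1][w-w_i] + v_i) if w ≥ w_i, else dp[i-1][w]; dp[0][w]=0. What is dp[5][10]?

17

i\w   0   1   2   3   4   5   6   7   8   9  10
  0   0   0   0   0   0   0   0   0   0   0   0
  1   0   0   0   0   5   5   5   5   5   5   5
  2   0   0   0   1   5   5   5   6   6   6   6
  3   0   0   0   3   5   5   5   8   8   8   9
  4   0   0   9   9   9  12  14  14  14  17  17
  5   0   0   9   9   9  12  14  14  17  17  17
  6   0   0   9   9   9  17  17  17  20  22  22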